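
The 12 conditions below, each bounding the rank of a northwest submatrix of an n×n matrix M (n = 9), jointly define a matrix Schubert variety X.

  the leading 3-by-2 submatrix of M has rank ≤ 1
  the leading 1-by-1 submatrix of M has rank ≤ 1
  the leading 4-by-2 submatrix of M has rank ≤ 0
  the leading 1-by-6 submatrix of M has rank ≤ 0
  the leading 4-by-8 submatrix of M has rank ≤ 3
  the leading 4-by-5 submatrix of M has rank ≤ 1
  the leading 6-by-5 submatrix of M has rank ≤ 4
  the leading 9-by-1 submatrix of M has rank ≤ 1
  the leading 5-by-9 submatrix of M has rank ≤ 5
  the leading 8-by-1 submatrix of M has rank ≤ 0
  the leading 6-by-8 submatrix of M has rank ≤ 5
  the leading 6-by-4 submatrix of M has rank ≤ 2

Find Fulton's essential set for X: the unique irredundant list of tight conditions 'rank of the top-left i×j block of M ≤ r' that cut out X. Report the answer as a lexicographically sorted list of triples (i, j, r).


Recovering R(i,j) via the rank-extension bound from the 12 conditions:

  i=1: 0, 0, 0, 0, 0, 0, 1, 1, 1
  i=2: 0, 0, 1, 1, 1, 1, 2, 2, 2
  i=3: 0, 0, 1, 1, 1, 2, 3, 3, 3
  i=4: 0, 0, 1, 1, 1, 2, 3, 3, 4
  i=5: 0, 1, 2, 2, 2, 3, 4, 4, 5
  i=6: 0, 1, 2, 2, 3, 4, 5, 5, 6
  i=7: 0, 1, 2, 3, 4, 5, 6, 6, 7
  i=8: 0, 1, 2, 3, 4, 5, 6, 7, 8
  i=9: 1, 2, 3, 4, 5, 6, 7, 8, 9

giving w = (7, 3, 6, 9, 2, 5, 4, 8, 1) via Δ²R.

D(w) has 22 cells with 6 SE-corners; essential set:

[(1, 6, 0), (4, 2, 0), (4, 5, 1), (4, 8, 3), (6, 4, 2), (8, 1, 0)]


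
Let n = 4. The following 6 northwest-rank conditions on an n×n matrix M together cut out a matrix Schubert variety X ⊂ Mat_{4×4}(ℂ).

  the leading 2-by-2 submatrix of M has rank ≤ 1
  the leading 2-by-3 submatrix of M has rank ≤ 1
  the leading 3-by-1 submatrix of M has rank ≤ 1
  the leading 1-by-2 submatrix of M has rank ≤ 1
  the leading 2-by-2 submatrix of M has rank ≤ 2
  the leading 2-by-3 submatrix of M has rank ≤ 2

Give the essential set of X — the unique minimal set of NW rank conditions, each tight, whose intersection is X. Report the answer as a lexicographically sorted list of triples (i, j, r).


Reconstructing r_w from the 6 given conditions:

  i=1: 1 1 1 1
  i=2: 1 1 1 2
  i=3: 1 2 2 3
  i=4: 1 2 3 4

reading off 1-entries of Δ²R: w = (1, 4, 2, 3).

D(w) has 2 cells with 1 SE-corner; essential set:

[(2, 3, 1)]


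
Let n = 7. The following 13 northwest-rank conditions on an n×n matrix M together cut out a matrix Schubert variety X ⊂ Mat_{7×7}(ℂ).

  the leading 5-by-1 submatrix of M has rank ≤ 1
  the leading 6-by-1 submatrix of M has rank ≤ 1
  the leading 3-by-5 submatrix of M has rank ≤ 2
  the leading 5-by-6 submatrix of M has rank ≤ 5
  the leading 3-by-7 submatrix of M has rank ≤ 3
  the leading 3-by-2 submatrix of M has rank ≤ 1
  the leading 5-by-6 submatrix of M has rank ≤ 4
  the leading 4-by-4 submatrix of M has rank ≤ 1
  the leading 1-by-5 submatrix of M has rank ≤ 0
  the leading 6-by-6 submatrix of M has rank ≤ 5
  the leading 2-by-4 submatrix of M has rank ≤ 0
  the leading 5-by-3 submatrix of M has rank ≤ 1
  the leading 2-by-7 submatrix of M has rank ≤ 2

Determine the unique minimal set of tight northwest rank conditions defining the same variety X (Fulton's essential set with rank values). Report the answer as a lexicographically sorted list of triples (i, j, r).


Reconstructing r_w from the 13 given conditions:

  i=1: 0, 0, 0, 0, 0, 1, 1
  i=2: 0, 0, 0, 0, 1, 2, 2
  i=3: 1, 1, 1, 1, 2, 3, 3
  i=4: 1, 1, 1, 1, 2, 3, 4
  i=5: 1, 1, 1, 2, 3, 4, 5
  i=6: 1, 2, 2, 3, 4, 5, 6
  i=7: 1, 2, 3, 4, 5, 6, 7

so w = (6, 5, 1, 7, 4, 2, 3).

|D(w)|=14, |Ess(w)|=4:

[(1, 5, 0), (2, 4, 0), (4, 4, 1), (5, 3, 1)]


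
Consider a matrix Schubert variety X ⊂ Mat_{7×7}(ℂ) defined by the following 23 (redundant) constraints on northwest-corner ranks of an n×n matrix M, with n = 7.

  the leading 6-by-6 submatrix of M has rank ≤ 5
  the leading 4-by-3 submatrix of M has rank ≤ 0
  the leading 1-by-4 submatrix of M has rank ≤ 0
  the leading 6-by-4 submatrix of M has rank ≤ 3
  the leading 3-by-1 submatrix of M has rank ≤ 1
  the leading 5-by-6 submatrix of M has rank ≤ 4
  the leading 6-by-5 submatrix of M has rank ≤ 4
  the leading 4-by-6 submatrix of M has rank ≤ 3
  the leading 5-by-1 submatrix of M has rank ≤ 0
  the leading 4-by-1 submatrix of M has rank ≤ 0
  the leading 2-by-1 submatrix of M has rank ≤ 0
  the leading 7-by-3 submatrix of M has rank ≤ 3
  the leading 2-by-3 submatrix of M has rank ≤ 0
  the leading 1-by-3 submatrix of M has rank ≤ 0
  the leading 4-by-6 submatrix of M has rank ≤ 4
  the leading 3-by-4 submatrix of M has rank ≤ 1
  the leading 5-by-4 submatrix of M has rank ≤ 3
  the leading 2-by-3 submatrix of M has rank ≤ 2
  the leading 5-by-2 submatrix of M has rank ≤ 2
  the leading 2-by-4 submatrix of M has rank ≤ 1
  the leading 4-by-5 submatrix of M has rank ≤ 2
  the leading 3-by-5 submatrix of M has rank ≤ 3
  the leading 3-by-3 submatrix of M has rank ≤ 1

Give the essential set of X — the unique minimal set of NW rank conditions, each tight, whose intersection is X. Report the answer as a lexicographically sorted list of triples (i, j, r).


Propagating the 23 rank bounds to every northwest block:

  0 0 0 0 1 1 1
  0 0 0 1 2 2 2
  0 0 0 1 2 3 3
  0 0 0 1 2 3 4
  0 1 1 2 3 4 5
  1 2 2 3 4 5 6
  1 2 3 4 5 6 7

second differences of R give the permutation w = (5, 4, 6, 7, 2, 1, 3).

Rothe diagram D(w) (14 cells), 3 SE-corners (essential conditions):

[(1, 4, 0), (4, 3, 0), (5, 1, 0)]


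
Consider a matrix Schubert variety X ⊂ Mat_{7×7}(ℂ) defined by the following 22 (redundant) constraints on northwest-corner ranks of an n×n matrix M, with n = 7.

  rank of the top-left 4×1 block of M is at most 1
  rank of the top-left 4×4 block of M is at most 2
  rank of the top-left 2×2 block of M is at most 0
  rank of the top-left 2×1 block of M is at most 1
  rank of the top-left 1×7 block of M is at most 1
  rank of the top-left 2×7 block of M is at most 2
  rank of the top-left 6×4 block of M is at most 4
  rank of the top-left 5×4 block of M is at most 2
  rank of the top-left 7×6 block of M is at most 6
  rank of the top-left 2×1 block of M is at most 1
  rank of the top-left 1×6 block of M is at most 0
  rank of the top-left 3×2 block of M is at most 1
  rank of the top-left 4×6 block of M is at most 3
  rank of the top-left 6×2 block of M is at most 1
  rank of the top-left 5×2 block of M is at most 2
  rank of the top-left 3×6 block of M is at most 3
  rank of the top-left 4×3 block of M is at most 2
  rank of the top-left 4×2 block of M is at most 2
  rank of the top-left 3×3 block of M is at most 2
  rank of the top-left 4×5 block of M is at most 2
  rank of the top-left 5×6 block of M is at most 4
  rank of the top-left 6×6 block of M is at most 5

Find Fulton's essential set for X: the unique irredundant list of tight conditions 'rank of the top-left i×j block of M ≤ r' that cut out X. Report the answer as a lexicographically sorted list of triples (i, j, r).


Propagating the 22 rank bounds to every northwest block:

  row 1: 0 0 0 0 0 0 1
  row 2: 0 0 1 1 1 1 2
  row 3: 1 1 2 2 2 2 3
  row 4: 1 1 2 2 2 3 4
  row 5: 1 1 2 2 3 4 5
  row 6: 1 1 2 3 4 5 6
  row 7: 1 2 3 4 5 6 7

reading off 1-entries of Δ²R: w = (7, 3, 1, 6, 5, 4, 2).

Fulton essential set (5 of the 14 Rothe cells):

[(1, 6, 0), (2, 2, 0), (4, 5, 2), (5, 4, 2), (6, 2, 1)]


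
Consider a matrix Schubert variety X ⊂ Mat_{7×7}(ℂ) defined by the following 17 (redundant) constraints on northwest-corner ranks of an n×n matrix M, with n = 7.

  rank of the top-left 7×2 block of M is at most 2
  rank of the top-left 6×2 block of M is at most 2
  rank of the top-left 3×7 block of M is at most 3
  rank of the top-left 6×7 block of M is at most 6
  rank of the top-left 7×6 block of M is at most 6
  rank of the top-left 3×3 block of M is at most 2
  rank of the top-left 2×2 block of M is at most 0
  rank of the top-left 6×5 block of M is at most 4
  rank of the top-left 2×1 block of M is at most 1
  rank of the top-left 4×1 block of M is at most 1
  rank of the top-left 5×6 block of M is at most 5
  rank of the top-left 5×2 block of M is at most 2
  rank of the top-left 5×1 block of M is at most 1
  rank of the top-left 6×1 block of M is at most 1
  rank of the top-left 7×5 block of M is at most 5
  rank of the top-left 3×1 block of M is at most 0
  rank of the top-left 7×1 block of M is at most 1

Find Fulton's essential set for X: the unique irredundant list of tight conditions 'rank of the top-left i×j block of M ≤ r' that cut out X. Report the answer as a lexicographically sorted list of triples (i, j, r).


The tightest implied rank at each (i,j), from the 17 conditions:

  i=1: 0 | 0 | 1 | 1 | 1 | 1 | 1
  i=2: 0 | 0 | 1 | 2 | 2 | 2 | 2
  i=3: 0 | 1 | 2 | 3 | 3 | 3 | 3
  i=4: 1 | 2 | 3 | 4 | 4 | 4 | 4
  i=5: 1 | 2 | 3 | 4 | 4 | 5 | 5
  i=6: 1 | 2 | 3 | 4 | 4 | 5 | 6
  i=7: 1 | 2 | 3 | 4 | 5 | 6 | 7

so w = (3, 4, 2, 1, 6, 7, 5).

|D(w)|=7, |Ess(w)|=3:

[(2, 2, 0), (3, 1, 0), (6, 5, 4)]


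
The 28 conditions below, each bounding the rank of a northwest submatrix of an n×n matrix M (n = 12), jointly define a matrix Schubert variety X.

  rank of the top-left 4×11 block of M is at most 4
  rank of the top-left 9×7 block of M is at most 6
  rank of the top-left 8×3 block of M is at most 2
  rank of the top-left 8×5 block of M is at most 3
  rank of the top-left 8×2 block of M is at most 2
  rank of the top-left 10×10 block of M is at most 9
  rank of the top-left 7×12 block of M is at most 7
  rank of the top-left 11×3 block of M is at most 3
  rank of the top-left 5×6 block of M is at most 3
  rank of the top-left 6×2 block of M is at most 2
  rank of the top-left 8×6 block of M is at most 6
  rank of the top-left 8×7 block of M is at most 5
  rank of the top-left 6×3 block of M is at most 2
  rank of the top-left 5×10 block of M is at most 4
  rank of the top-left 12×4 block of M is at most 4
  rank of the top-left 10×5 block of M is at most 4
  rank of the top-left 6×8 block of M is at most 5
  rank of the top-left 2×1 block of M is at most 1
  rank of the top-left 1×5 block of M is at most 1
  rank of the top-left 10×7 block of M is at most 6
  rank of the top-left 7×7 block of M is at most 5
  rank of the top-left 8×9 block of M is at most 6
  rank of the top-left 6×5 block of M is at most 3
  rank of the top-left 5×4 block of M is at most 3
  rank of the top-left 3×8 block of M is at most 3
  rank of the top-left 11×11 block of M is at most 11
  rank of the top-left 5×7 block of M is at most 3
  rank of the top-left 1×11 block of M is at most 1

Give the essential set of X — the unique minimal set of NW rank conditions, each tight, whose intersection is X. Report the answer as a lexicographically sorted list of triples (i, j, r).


Propagating the 28 rank bounds to every northwest block:

  i=1: 1 1 1 1 1 1 1 1 1 1 1 1
  i=2: 1 2 2 2 2 2 2 2 2 2 2 2
  i=3: 1 2 2 3 3 3 3 3 3 3 3 3
  i=4: 1 2 2 3 3 3 3 4 4 4 4 4
  i=5: 1 2 2 3 3 3 3 4 4 4 5 5
  i=6: 1 2 2 3 3 4 4 5 5 5 6 6
  i=7: 1 2 2 3 3 4 5 6 6 6 7 7
  i=8: 1 2 2 3 3 4 5 6 6 7 8 8
  i=9: 1 2 3 4 4 5 6 7 7 8 9 9
  i=10: 1 2 3 4 4 5 6 7 8 9 10 10
  i=11: 1 2 3 4 5 6 7 8 9 10 11 11
  i=12: 1 2 3 4 5 6 7 8 9 10 11 12

so w = (1, 2, 4, 8, 11, 6, 7, 10, 3, 9, 5, 12).

6 SE-corners of the 19-cell Rothe diagram give Ess(w):

[(5, 7, 3), (5, 10, 4), (8, 3, 2), (8, 5, 3), (8, 9, 6), (10, 5, 4)]


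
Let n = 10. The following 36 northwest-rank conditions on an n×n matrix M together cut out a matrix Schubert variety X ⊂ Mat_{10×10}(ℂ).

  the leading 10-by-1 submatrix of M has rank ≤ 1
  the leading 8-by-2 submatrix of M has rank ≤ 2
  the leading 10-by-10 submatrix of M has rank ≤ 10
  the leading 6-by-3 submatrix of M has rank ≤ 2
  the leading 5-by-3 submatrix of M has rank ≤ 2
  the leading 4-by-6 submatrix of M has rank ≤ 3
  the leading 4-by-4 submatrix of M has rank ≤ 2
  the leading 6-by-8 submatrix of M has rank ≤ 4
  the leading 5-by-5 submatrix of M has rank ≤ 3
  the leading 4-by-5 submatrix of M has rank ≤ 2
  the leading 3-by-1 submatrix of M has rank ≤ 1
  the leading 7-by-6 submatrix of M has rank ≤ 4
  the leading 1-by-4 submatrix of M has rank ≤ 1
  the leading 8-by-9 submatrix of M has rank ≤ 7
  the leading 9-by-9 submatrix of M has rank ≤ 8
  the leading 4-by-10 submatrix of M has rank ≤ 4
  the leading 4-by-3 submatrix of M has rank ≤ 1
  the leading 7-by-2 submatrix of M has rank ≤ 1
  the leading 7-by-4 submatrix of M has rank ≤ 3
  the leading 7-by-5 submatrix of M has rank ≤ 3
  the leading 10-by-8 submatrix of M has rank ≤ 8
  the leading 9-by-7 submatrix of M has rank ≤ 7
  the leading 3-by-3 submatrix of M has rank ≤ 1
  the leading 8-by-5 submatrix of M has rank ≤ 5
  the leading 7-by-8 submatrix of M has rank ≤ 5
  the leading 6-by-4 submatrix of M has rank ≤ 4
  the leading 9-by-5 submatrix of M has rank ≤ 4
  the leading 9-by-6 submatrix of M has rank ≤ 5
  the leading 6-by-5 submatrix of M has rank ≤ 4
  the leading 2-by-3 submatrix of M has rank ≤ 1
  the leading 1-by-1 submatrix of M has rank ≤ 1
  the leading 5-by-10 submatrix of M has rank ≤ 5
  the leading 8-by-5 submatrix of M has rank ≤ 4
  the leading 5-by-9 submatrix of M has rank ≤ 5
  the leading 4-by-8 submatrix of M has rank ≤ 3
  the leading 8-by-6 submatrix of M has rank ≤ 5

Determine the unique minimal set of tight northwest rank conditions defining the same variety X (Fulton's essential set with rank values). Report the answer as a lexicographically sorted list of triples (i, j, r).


Computing R[i][j] = min implied NW-rank bound (n=10, 36 conditions):

  1, 1, 1, 1, 1, 1, 1, 1, 1, 1
  1, 1, 1, 2, 2, 2, 2, 2, 2, 2
  1, 1, 1, 2, 2, 3, 3, 3, 3, 3
  1, 1, 1, 2, 2, 3, 3, 3, 4, 4
  1, 1, 2, 3, 3, 4, 4, 4, 5, 5
  1, 1, 2, 3, 3, 4, 4, 4, 5, 6
  1, 1, 2, 3, 3, 4, 5, 5, 6, 7
  1, 2, 3, 4, 4, 5, 6, 6, 7, 8
  1, 2, 3, 4, 4, 5, 6, 7, 8, 9
  1, 2, 3, 4, 5, 6, 7, 8, 9, 10

reading off 1-entries of Δ²R: w = (1, 4, 6, 9, 3, 10, 7, 2, 8, 5).

D(w) has 18 cells with 7 SE-corners; essential set:

[(4, 3, 1), (4, 5, 2), (4, 8, 3), (6, 8, 4), (7, 2, 1), (7, 5, 3), (9, 5, 4)]


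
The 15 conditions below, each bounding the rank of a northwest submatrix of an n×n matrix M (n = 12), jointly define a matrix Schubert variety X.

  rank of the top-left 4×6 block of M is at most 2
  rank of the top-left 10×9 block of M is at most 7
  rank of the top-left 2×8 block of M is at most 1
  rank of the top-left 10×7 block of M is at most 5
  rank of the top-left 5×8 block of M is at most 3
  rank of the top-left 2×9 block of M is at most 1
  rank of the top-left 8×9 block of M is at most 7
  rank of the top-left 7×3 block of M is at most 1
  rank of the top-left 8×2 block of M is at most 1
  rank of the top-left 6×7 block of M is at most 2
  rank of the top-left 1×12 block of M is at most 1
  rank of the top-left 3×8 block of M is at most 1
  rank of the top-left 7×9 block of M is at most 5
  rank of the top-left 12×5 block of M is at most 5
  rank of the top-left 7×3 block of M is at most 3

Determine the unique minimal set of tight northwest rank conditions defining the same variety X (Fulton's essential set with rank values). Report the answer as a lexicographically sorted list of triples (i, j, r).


Rank table r_w(12×12) implied by the 15 constraints:

  1 1 1 1 1 1 1 1 1 1 1 1
  1 1 1 1 1 1 1 1 1 2 2 2
  1 1 1 1 1 1 1 1 2 3 3 3
  1 1 1 2 2 2 2 2 3 4 4 4
  1 1 1 2 2 2 2 3 4 5 5 5
  1 1 1 2 2 2 2 3 4 5 6 6
  1 1 1 2 3 3 3 4 5 6 7 7
  1 1 2 3 4 4 4 5 6 7 8 8
  1 2 3 4 5 5 5 6 7 8 9 9
  1 2 3 4 5 5 5 6 7 8 9 10
  1 2 3 4 5 6 6 7 8 9 10 11
  1 2 3 4 5 6 7 8 9 10 11 12

giving w = (1, 10, 9, 4, 8, 11, 5, 3, 2, 12, 6, 7) via Δ²R.

|D(w)|=32, |Ess(w)|=6:

[(2, 9, 1), (3, 8, 1), (6, 7, 2), (7, 3, 1), (8, 2, 1), (10, 7, 5)]


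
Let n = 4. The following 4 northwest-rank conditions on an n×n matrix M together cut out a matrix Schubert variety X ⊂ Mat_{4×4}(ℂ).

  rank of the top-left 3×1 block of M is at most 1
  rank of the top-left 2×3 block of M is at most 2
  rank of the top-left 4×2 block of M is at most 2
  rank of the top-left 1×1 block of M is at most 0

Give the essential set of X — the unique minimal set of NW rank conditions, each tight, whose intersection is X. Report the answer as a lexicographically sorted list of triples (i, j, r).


Computing R[i][j] = min implied NW-rank bound (n=4, 4 conditions):

  i=1: 0, 1, 1, 1
  i=2: 1, 2, 2, 2
  i=3: 1, 2, 3, 3
  i=4: 1, 2, 3, 4

reading off 1-entries of Δ²R: w = (2, 1, 3, 4).

ℓ(w)=1; the 1 essential cell (i,j,r):

[(1, 1, 0)]


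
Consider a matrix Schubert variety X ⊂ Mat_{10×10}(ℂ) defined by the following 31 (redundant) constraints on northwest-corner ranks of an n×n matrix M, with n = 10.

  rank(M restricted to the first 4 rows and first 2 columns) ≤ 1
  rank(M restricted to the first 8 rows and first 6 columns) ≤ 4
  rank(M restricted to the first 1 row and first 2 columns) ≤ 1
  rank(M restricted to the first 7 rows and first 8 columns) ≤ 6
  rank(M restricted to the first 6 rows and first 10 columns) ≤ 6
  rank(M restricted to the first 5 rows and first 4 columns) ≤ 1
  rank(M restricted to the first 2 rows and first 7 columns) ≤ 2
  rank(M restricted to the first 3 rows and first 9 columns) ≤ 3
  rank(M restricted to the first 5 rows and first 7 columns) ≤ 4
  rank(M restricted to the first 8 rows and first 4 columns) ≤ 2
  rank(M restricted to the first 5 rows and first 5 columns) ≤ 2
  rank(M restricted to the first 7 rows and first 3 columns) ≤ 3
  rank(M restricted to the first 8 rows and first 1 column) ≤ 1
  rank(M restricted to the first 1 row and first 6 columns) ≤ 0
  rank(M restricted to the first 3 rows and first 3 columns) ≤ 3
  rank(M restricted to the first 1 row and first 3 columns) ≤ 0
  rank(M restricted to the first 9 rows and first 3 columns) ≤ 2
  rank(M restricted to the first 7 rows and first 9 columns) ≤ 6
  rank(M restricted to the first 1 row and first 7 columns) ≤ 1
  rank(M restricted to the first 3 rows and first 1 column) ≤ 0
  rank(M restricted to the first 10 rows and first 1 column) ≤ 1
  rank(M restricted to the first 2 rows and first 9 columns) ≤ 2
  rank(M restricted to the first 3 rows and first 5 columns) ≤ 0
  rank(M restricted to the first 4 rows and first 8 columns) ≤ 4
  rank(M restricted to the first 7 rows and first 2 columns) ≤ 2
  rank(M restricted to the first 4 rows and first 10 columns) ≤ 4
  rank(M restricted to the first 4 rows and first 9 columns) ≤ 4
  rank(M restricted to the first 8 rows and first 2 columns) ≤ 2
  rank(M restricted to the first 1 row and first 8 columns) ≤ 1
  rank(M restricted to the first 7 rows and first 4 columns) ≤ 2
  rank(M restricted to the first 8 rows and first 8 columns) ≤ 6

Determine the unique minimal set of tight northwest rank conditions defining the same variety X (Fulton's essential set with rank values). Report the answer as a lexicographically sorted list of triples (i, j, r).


Recovering R(i,j) via the rank-extension bound from the 31 conditions:

  row 1: 0, 0, 0, 0, 0, 0, 1, 1, 1, 1
  row 2: 0, 0, 0, 0, 0, 1, 2, 2, 2, 2
  row 3: 0, 0, 0, 0, 0, 1, 2, 3, 3, 3
  row 4: 1, 1, 1, 1, 1, 2, 3, 4, 4, 4
  row 5: 1, 1, 1, 1, 2, 3, 4, 5, 5, 5
  row 6: 1, 2, 2, 2, 3, 4, 5, 6, 6, 6
  row 7: 1, 2, 2, 2, 3, 4, 5, 6, 6, 7
  row 8: 1, 2, 2, 2, 3, 4, 5, 6, 7, 8
  row 9: 1, 2, 2, 3, 4, 5, 6, 7, 8, 9
  row 10: 1, 2, 3, 4, 5, 6, 7, 8, 9, 10

second differences of R give the permutation w = (7, 6, 8, 1, 5, 2, 10, 9, 4, 3).

6 SE-corners of the 25-cell Rothe diagram give Ess(w):

[(1, 6, 0), (3, 5, 0), (5, 4, 1), (7, 9, 6), (8, 4, 2), (9, 3, 2)]


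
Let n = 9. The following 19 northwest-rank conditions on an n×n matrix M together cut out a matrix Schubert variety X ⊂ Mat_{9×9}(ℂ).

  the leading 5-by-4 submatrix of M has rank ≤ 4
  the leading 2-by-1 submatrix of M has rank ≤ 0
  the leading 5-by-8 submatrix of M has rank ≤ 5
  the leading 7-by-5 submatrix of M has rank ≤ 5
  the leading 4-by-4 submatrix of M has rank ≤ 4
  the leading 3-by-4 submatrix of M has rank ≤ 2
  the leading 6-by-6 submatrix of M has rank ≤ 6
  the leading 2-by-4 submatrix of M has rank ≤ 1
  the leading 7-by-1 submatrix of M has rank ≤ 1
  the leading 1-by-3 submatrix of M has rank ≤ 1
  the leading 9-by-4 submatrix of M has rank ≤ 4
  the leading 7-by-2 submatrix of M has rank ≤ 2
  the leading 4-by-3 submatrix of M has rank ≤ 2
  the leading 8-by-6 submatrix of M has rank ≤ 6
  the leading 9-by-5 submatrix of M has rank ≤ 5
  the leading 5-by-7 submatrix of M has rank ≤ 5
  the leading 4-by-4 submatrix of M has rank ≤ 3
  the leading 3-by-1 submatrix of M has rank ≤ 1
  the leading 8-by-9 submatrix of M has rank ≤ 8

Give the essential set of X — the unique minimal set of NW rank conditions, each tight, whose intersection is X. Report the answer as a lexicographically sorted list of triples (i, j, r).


Propagating the 19 rank bounds to every northwest block:

  R[1]: 0 | 1 | 1 | 1 | 1 | 1 | 1 | 1 | 1
  R[2]: 0 | 1 | 1 | 1 | 2 | 2 | 2 | 2 | 2
  R[3]: 1 | 2 | 2 | 2 | 3 | 3 | 3 | 3 | 3
  R[4]: 1 | 2 | 2 | 3 | 4 | 4 | 4 | 4 | 4
  R[5]: 1 | 2 | 3 | 4 | 5 | 5 | 5 | 5 | 5
  R[6]: 1 | 2 | 3 | 4 | 5 | 6 | 6 | 6 | 6
  R[7]: 1 | 2 | 3 | 4 | 5 | 6 | 7 | 7 | 7
  R[8]: 1 | 2 | 3 | 4 | 5 | 6 | 7 | 8 | 8
  R[9]: 1 | 2 | 3 | 4 | 5 | 6 | 7 | 8 | 9

second differences of R give the permutation w = (2, 5, 1, 4, 3, 6, 7, 8, 9).

|D(w)|=5, |Ess(w)|=3:

[(2, 1, 0), (2, 4, 1), (4, 3, 2)]


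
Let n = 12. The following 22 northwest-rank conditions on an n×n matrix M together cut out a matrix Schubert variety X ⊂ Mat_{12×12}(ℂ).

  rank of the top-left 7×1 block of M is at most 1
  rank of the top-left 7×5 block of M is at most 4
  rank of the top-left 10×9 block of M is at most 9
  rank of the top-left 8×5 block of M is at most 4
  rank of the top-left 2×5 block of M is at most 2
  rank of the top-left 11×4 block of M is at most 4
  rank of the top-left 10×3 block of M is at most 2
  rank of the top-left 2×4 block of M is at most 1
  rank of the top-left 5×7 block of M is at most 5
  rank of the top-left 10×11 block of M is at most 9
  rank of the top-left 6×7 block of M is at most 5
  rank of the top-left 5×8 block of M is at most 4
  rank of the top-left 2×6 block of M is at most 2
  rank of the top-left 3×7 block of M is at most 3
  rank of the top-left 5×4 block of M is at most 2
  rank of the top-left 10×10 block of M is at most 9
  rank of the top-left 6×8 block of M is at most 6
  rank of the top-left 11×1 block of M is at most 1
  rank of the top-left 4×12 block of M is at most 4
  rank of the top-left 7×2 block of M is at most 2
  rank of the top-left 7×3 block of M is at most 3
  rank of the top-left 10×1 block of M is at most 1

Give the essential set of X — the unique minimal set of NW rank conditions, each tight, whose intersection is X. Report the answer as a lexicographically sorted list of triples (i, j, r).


Reconstructing r_w from the 22 given conditions:

  i=1: 1, 1, 1, 1, 1, 1, 1, 1, 1, 1, 1, 1
  i=2: 1, 1, 1, 1, 2, 2, 2, 2, 2, 2, 2, 2
  i=3: 1, 2, 2, 2, 3, 3, 3, 3, 3, 3, 3, 3
  i=4: 1, 2, 2, 2, 3, 4, 4, 4, 4, 4, 4, 4
  i=5: 1, 2, 2, 2, 3, 4, 4, 4, 5, 5, 5, 5
  i=6: 1, 2, 2, 3, 4, 5, 5, 5, 6, 6, 6, 6
  i=7: 1, 2, 2, 3, 4, 5, 6, 6, 7, 7, 7, 7
  i=8: 1, 2, 2, 3, 4, 5, 6, 7, 8, 8, 8, 8
  i=9: 1, 2, 2, 3, 4, 5, 6, 7, 8, 9, 9, 9
  i=10: 1, 2, 2, 3, 4, 5, 6, 7, 8, 9, 9, 10
  i=11: 1, 2, 3, 4, 5, 6, 7, 8, 9, 10, 10, 11
  i=12: 1, 2, 3, 4, 5, 6, 7, 8, 9, 10, 11, 12

giving w = (1, 5, 2, 6, 9, 4, 7, 8, 10, 12, 3, 11) via Δ²R.

ℓ(w)=15; the 5 essential cells (i,j,r):

[(2, 4, 1), (5, 4, 2), (5, 8, 4), (10, 3, 2), (10, 11, 9)]


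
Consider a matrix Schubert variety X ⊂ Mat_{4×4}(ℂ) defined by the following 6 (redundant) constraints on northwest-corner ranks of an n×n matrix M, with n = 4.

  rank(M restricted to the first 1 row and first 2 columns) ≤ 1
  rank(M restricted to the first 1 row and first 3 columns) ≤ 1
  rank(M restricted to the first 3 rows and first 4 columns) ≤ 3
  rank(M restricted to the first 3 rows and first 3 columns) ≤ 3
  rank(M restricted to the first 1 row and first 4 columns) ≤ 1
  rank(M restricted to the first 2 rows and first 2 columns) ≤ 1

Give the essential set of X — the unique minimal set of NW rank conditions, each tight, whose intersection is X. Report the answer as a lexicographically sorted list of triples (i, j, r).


Propagating the 6 rank bounds to every northwest block:

  row 1: 1 | 1 | 1 | 1
  row 2: 1 | 1 | 2 | 2
  row 3: 1 | 2 | 3 | 3
  row 4: 1 | 2 | 3 | 4

hence w(1..4) = (1, 3, 2, 4).

D(w) has 1 cell with 1 SE-corner; essential set:

[(2, 2, 1)]


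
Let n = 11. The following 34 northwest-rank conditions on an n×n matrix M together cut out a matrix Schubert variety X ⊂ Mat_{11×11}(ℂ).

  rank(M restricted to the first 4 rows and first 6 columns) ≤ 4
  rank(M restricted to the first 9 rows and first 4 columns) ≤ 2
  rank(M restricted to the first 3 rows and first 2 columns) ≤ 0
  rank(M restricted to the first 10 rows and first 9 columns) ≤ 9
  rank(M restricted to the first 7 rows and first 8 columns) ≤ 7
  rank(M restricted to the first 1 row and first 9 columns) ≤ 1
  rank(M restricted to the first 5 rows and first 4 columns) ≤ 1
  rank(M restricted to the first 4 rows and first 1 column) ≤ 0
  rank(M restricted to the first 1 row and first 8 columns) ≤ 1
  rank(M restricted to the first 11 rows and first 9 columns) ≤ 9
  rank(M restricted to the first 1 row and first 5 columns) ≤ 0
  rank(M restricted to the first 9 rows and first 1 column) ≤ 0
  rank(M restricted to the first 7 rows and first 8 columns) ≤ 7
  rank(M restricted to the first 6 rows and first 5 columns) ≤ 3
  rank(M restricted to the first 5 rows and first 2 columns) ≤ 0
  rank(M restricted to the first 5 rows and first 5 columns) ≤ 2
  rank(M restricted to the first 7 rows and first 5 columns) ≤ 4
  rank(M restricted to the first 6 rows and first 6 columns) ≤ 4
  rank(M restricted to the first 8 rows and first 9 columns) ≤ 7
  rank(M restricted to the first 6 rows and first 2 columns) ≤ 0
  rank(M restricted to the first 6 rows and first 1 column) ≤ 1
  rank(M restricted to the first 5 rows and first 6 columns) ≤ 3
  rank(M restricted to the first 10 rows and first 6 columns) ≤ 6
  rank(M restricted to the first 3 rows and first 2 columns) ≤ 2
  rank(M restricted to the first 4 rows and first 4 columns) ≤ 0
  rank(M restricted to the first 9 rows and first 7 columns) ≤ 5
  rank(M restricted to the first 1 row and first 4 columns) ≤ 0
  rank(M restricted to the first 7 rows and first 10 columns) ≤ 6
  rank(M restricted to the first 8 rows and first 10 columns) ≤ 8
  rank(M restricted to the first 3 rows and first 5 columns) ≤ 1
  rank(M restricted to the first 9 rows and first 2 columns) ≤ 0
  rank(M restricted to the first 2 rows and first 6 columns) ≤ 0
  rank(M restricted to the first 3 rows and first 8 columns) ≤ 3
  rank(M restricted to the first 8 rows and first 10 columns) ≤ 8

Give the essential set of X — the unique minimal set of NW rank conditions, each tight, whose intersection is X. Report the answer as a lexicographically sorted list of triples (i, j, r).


Recovering R(i,j) via the rank-extension bound from the 34 conditions:

  i=1: 0 0 0 0 0 0 1 1 1 1 1
  i=2: 0 0 0 0 0 0 1 2 2 2 2
  i=3: 0 0 0 0 1 1 2 3 3 3 3
  i=4: 0 0 0 0 1 2 3 4 4 4 4
  i=5: 0 0 1 1 2 3 4 5 5 5 5
  i=6: 0 0 1 2 3 4 5 6 6 6 6
  i=7: 0 0 1 2 3 4 5 6 6 6 7
  i=8: 0 0 1 2 3 4 5 6 7 7 8
  i=9: 0 0 1 2 3 4 5 6 7 8 9
  i=10: 1 1 2 3 4 5 6 7 8 9 10
  i=11: 1 2 3 4 5 6 7 8 9 10 11

hence w(1..11) = (7, 8, 5, 6, 3, 4, 11, 9, 10, 1, 2).

|D(w)|=32, |Ess(w)|=4:

[(2, 6, 0), (4, 4, 0), (7, 10, 6), (9, 2, 0)]


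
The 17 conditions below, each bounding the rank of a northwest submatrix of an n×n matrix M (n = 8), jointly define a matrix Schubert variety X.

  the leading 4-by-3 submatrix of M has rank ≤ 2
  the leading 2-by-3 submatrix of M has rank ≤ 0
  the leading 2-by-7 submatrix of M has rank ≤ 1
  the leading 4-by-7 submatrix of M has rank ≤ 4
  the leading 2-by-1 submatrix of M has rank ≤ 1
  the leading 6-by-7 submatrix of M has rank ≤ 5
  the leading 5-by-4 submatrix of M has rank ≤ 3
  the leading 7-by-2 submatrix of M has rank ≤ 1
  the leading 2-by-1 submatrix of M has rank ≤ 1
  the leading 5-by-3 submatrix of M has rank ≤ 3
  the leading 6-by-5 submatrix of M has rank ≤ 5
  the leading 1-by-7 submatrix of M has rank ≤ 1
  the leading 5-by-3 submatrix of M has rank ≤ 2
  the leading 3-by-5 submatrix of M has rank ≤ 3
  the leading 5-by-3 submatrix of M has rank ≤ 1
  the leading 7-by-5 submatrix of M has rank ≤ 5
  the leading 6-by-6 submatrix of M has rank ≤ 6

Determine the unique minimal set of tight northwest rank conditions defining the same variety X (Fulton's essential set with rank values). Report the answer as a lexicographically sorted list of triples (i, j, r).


Propagating the 17 rank bounds to every northwest block:

  i=1: 0 0 0 1 1 1 1 1
  i=2: 0 0 0 1 1 1 1 2
  i=3: 1 1 1 2 2 2 2 3
  i=4: 1 1 1 2 3 3 3 4
  i=5: 1 1 1 2 3 4 4 5
  i=6: 1 1 2 3 4 5 5 6
  i=7: 1 1 2 3 4 5 6 7
  i=8: 1 2 3 4 5 6 7 8

so w = (4, 8, 1, 5, 6, 3, 7, 2).

Fulton essential set (4 of the 15 Rothe cells):

[(2, 3, 0), (2, 7, 1), (5, 3, 1), (7, 2, 1)]


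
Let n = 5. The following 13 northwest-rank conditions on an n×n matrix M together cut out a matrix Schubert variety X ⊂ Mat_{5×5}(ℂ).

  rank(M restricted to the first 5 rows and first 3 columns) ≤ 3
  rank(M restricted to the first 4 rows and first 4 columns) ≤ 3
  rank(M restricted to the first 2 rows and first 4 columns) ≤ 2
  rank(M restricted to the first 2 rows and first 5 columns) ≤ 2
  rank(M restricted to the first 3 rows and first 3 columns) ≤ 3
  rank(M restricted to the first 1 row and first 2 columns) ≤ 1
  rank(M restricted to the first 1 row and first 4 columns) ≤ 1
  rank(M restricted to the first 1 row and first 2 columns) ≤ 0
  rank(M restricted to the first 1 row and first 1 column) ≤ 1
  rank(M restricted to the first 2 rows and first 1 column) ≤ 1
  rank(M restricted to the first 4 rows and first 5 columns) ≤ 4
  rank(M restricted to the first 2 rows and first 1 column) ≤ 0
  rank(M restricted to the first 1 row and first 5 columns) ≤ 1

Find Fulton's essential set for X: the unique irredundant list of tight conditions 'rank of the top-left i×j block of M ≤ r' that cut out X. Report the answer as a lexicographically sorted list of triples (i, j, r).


Computing R[i][j] = min implied NW-rank bound (n=5, 13 conditions):

  i=1: 0  0  1  1  1
  i=2: 0  1  2  2  2
  i=3: 1  2  3  3  3
  i=4: 1  2  3  3  4
  i=5: 1  2  3  4  5

the unique w with this rank table is (3, 2, 1, 5, 4).

3 SE-corners of the 4-cell Rothe diagram give Ess(w):

[(1, 2, 0), (2, 1, 0), (4, 4, 3)]


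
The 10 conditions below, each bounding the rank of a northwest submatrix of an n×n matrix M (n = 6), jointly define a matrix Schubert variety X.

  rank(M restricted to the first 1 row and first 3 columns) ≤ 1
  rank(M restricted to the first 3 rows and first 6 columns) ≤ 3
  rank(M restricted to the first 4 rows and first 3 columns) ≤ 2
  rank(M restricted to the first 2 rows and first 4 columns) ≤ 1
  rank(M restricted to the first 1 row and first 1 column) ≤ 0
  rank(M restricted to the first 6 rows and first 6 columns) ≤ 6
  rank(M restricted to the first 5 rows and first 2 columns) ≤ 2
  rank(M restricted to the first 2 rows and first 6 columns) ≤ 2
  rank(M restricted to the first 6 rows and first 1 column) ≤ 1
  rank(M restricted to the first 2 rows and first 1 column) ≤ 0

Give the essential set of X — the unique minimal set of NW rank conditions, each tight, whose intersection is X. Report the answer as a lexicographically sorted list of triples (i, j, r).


Recovering R(i,j) via the rank-extension bound from the 10 conditions:

  0  1  1  1  1  1
  0  1  1  1  2  2
  1  2  2  2  3  3
  1  2  2  3  4  4
  1  2  3  4  5  5
  1  2  3  4  5  6

hence w(1..6) = (2, 5, 1, 4, 3, 6).

|D(w)|=5, |Ess(w)|=3:

[(2, 1, 0), (2, 4, 1), (4, 3, 2)]


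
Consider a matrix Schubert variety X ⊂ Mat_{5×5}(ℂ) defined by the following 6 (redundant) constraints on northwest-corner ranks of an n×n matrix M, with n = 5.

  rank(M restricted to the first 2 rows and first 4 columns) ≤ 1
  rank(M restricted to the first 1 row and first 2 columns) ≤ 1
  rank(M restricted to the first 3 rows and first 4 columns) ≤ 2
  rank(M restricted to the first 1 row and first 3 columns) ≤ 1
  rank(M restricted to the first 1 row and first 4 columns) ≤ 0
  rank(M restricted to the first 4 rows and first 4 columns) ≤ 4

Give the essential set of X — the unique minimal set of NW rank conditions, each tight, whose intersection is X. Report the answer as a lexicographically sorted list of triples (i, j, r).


The tightest implied rank at each (i,j), from the 6 conditions:

  0, 0, 0, 0, 1
  1, 1, 1, 1, 2
  1, 2, 2, 2, 3
  1, 2, 3, 3, 4
  1, 2, 3, 4, 5

second differences of R give the permutation w = (5, 1, 2, 3, 4).

D(w) has 4 cells with 1 SE-corner; essential set:

[(1, 4, 0)]


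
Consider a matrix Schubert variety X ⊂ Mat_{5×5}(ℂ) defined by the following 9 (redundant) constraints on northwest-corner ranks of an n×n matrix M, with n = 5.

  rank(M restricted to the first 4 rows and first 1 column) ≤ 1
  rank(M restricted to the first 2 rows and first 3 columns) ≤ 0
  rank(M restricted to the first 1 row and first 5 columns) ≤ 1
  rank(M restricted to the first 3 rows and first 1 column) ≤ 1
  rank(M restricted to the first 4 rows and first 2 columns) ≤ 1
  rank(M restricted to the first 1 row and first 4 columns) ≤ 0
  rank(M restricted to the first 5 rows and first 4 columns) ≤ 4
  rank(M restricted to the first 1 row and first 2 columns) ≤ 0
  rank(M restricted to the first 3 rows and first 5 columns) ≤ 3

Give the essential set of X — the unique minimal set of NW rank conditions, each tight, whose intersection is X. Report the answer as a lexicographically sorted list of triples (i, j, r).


Computing R[i][j] = min implied NW-rank bound (n=5, 9 conditions):

  R[1]: 0 | 0 | 0 | 0 | 1
  R[2]: 0 | 0 | 0 | 1 | 2
  R[3]: 1 | 1 | 1 | 2 | 3
  R[4]: 1 | 1 | 2 | 3 | 4
  R[5]: 1 | 2 | 3 | 4 | 5

so w = (5, 4, 1, 3, 2).

3 SE-corners of the 8-cell Rothe diagram give Ess(w):

[(1, 4, 0), (2, 3, 0), (4, 2, 1)]


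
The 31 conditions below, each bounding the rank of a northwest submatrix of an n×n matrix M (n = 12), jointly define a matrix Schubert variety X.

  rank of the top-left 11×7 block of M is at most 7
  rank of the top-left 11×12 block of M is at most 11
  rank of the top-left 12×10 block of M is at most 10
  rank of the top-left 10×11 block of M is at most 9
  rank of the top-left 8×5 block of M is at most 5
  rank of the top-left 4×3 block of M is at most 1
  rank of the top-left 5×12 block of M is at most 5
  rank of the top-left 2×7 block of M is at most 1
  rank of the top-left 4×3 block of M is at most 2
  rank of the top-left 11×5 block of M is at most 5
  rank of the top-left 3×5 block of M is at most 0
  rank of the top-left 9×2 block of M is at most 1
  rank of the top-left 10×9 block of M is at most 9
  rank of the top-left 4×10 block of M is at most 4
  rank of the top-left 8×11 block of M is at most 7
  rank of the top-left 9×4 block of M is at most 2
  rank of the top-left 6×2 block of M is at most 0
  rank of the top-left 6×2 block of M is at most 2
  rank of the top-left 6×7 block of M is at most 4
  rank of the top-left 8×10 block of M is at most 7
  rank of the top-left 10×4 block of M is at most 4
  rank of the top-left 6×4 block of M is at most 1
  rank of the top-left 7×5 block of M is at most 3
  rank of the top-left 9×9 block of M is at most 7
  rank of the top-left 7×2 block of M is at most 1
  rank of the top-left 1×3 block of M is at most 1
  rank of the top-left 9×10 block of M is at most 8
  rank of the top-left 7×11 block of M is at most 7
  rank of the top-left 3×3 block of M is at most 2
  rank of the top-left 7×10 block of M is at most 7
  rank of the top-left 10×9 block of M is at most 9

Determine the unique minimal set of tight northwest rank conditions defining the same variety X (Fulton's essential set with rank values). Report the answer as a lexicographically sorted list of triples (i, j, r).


Recovering R(i,j) via the rank-extension bound from the 31 conditions:

  0 0 0 0 0 1 1 1 1 1 1 1
  0 0 0 0 0 1 1 2 2 2 2 2
  0 0 0 0 0 1 2 3 3 3 3 3
  0 0 1 1 1 2 3 4 4 4 4 4
  0 0 1 1 2 3 4 5 5 5 5 5
  0 0 1 1 2 3 4 5 6 6 6 6
  1 1 2 2 3 4 5 6 7 7 7 7
  1 1 2 2 3 4 5 6 7 7 7 8
  1 1 2 2 3 4 5 6 7 8 8 9
  1 2 3 3 4 5 6 7 8 9 9 10
  1 2 3 4 5 6 7 8 9 10 10 11
  1 2 3 4 5 6 7 8 9 10 11 12

giving w = (6, 8, 7, 3, 5, 9, 1, 12, 10, 2, 4, 11) via Δ²R.

Rothe diagram D(w) (30 cells), 7 SE-corners (essential conditions):

[(2, 7, 1), (3, 5, 0), (6, 2, 0), (6, 4, 1), (8, 11, 7), (9, 2, 1), (9, 4, 2)]


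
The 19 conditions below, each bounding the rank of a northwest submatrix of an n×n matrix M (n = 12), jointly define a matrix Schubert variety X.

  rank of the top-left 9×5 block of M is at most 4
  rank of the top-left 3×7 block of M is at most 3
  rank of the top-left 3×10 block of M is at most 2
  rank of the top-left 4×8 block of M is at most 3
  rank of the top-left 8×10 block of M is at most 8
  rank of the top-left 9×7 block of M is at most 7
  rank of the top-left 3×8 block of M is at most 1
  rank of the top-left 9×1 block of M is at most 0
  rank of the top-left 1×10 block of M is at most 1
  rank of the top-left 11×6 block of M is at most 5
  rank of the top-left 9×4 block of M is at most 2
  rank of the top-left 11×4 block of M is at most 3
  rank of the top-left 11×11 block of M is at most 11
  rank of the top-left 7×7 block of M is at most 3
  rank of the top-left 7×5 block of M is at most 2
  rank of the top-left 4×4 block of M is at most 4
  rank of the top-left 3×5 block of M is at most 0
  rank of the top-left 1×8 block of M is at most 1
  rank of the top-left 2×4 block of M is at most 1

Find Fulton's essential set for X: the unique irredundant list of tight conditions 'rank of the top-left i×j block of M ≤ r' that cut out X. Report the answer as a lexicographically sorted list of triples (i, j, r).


The tightest implied rank at each (i,j), from the 19 conditions:

  i=1: 0 | 0 | 0 | 0 | 0 | 1 | 1 | 1 | 1 | 1 | 1 | 1
  i=2: 0 | 0 | 0 | 0 | 0 | 1 | 1 | 1 | 2 | 2 | 2 | 2
  i=3: 0 | 0 | 0 | 0 | 0 | 1 | 1 | 1 | 2 | 2 | 3 | 3
  i=4: 0 | 1 | 1 | 1 | 1 | 2 | 2 | 2 | 3 | 3 | 4 | 4
  i=5: 0 | 1 | 2 | 2 | 2 | 3 | 3 | 3 | 4 | 4 | 5 | 5
  i=6: 0 | 1 | 2 | 2 | 2 | 3 | 3 | 4 | 5 | 5 | 6 | 6
  i=7: 0 | 1 | 2 | 2 | 2 | 3 | 3 | 4 | 5 | 6 | 7 | 7
  i=8: 0 | 1 | 2 | 2 | 3 | 4 | 4 | 5 | 6 | 7 | 8 | 8
  i=9: 0 | 1 | 2 | 2 | 3 | 4 | 5 | 6 | 7 | 8 | 9 | 9
  i=10: 1 | 2 | 3 | 3 | 4 | 5 | 6 | 7 | 8 | 9 | 10 | 10
  i=11: 1 | 2 | 3 | 3 | 4 | 5 | 6 | 7 | 8 | 9 | 10 | 11
  i=12: 1 | 2 | 3 | 4 | 5 | 6 | 7 | 8 | 9 | 10 | 11 | 12

the unique w with this rank table is (6, 9, 11, 2, 3, 8, 10, 5, 7, 1, 12, 4).

ℓ(w)=35; the 8 essential cells (i,j,r):

[(3, 5, 0), (3, 8, 1), (3, 10, 2), (7, 5, 2), (7, 7, 3), (9, 1, 0), (9, 4, 2), (11, 4, 3)]


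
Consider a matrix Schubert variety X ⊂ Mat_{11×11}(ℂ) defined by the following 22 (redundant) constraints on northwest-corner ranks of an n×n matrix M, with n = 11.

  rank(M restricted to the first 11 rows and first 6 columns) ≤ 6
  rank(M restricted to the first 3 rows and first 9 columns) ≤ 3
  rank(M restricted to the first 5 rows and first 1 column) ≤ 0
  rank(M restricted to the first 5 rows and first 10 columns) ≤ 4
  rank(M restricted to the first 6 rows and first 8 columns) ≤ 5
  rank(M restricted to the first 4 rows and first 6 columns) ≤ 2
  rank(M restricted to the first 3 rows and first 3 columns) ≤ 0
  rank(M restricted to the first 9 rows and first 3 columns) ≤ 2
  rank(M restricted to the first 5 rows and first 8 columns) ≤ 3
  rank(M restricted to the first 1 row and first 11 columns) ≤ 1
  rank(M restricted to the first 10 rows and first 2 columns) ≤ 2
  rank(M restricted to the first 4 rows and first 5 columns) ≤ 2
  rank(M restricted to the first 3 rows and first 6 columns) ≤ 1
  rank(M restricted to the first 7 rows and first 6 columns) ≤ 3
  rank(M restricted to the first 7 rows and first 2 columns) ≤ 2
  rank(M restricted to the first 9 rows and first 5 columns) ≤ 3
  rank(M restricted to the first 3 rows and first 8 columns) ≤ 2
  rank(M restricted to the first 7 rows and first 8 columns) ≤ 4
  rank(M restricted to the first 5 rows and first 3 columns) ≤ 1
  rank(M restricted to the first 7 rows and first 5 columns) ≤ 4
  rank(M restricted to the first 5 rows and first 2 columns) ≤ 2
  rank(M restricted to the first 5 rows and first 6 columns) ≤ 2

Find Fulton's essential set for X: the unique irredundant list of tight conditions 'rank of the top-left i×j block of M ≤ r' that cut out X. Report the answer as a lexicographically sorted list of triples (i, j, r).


The tightest implied rank at each (i,j), from the 22 conditions:

  i=1: 0 0 0 1 1 1 1 1 1 1 1
  i=2: 0 0 0 1 1 1 2 2 2 2 2
  i=3: 0 0 0 1 1 1 2 2 3 3 3
  i=4: 0 1 1 2 2 2 3 3 4 4 4
  i=5: 0 1 1 2 2 2 3 3 4 4 5
  i=6: 1 2 2 3 3 3 4 4 5 5 6
  i=7: 1 2 2 3 3 3 4 4 5 6 7
  i=8: 1 2 2 3 3 4 5 5 6 7 8
  i=9: 1 2 2 3 3 4 5 6 7 8 9
  i=10: 1 2 3 4 4 5 6 7 8 9 10
  i=11: 1 2 3 4 5 6 7 8 9 10 11

the unique w with this rank table is (4, 7, 9, 2, 11, 1, 10, 6, 8, 3, 5).

D(w) has 29 cells with 12 SE-corners; essential set:

[(3, 3, 0), (3, 6, 1), (3, 8, 2), (5, 1, 0), (5, 3, 1), (5, 6, 2), (5, 8, 3), (5, 10, 4), (7, 6, 3), (7, 8, 4), (9, 3, 2), (9, 5, 3)]
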